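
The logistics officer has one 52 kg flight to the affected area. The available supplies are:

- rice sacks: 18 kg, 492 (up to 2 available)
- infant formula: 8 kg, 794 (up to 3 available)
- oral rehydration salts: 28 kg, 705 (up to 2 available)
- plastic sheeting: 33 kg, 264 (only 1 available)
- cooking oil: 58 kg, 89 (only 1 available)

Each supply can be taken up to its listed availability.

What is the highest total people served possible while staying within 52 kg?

3087

Density check — infant formula 99.25, rice sacks 27.33, oral rehydration salts 25.18, plastic sheeting 8.00 are the best per kg.
Greedy by ratio would take rice sacks + 3×infant formula: 42 kg used, total 2874.
The 18 kg tied up in rice sacks is better spent on oral rehydration salts — total rises to 3087 (52 kg).
Nothing else within 52 kg beats 3087.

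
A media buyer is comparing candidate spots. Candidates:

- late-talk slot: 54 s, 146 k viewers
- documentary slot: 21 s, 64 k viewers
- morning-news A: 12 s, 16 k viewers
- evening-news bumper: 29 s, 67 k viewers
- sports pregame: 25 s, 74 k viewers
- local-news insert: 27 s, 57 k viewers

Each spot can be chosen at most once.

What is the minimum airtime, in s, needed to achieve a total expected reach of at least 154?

58

Look for the lowest-airtime combination reaching 154.
documentary slot + morning-news A + sports pregame: 154 expected reach at 58 s.
No combination under 58 s hits 154.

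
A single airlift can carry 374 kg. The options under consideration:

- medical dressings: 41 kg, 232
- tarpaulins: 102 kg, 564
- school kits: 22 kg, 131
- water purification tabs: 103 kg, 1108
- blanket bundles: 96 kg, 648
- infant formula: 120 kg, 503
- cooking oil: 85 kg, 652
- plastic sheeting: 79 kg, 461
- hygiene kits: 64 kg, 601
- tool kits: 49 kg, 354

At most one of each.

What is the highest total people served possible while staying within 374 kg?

Greedy by ratio would take medical dressings + school kits + water purification tabs + cooking oil + hygiene kits + tool kits: 364 kg used, total 3078.
Replace medical dressings and tool kits with blanket bundles: the trade gains 62 net, giving 3140 at 370 kg.
An exhaustive check of the 1024 subsets confirms 3140.

3140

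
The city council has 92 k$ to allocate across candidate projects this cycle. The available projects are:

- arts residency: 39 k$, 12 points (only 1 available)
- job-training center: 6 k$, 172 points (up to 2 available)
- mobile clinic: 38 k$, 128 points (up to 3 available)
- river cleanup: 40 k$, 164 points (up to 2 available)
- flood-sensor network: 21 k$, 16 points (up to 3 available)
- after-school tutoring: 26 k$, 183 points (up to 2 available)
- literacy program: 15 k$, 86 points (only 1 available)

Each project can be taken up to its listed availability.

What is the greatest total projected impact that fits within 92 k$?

796

The ratio ordering already packs tightly: 2×job-training center + 2×after-school tutoring + literacy program, 79 k$, 796.
That's the maximum — no swap from here does better than 796.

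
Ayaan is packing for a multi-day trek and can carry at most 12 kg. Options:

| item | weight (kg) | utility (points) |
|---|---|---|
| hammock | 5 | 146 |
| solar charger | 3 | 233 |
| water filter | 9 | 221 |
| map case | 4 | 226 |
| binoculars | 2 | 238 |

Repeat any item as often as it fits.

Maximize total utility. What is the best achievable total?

1428

The ratio ordering already packs tightly: 6×binoculars, 12 kg, 1428.
No other feasible combination exceeds 1428.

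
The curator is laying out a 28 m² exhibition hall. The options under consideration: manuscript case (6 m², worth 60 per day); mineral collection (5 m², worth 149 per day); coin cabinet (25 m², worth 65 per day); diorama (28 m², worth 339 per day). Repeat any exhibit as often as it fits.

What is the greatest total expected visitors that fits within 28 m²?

Best packing: 5×mineral collection — 25 m², 745 total.
No other feasible combination exceeds 745.

745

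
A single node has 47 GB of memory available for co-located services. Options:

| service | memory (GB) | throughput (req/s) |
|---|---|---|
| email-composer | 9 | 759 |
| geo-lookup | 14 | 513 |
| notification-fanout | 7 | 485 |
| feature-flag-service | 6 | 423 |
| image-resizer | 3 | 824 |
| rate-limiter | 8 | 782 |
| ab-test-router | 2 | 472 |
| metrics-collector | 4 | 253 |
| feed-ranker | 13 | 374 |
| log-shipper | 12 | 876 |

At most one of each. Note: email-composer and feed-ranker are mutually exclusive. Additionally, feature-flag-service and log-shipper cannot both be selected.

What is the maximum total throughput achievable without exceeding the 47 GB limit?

Best packing: email-composer + notification-fanout + image-resizer + rate-limiter + ab-test-router + metrics-collector + log-shipper — 45 GB, 4451 total.
Next best is email-composer + notification-fanout + image-resizer + rate-limiter + ab-test-router + log-shipper at 4198 (41 GB) — short by 253.

4451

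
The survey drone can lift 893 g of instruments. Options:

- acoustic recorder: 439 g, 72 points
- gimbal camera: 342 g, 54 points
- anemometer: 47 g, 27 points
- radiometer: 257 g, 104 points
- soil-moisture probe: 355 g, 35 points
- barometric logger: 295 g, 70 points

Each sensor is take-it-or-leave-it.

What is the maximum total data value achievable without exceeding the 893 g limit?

203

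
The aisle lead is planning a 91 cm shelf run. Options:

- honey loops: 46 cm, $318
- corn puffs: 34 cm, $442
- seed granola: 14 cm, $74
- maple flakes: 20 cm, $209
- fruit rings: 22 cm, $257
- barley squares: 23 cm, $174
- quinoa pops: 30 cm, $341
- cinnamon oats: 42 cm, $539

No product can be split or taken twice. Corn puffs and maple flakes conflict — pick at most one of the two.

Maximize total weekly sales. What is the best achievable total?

1055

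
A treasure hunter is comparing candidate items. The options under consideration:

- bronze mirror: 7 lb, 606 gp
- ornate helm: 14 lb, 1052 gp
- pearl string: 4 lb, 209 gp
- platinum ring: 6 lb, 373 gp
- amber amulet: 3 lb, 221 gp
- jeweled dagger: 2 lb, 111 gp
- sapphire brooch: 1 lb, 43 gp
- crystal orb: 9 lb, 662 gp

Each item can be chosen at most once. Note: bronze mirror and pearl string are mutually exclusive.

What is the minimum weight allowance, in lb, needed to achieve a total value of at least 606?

Need the lightest bundle worth ≥ 606.
bronze mirror reaches 606 using 7 lb.
Below 7 lb the best achievable stays under 606.

7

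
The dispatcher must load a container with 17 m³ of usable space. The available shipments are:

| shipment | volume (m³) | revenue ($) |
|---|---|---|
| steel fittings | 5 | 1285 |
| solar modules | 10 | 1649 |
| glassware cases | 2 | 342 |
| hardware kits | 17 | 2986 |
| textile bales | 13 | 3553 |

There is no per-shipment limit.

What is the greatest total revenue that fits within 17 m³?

Taking 2×glassware cases + textile bales: 17 m³ used, 4237 in revenue.
No other feasible combination exceeds 4237.

4237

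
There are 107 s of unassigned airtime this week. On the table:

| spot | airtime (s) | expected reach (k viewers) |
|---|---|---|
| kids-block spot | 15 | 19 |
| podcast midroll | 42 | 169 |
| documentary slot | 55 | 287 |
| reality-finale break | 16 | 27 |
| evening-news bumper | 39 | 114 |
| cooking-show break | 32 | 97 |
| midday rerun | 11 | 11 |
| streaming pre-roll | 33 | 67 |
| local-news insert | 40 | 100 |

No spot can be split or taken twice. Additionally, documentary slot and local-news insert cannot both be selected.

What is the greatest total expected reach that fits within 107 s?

456

The ratio ordering already packs tightly: podcast midroll + documentary slot, 97 s, 456.
The closest alternative, documentary slot + evening-news bumper + midday rerun, reaches only 412.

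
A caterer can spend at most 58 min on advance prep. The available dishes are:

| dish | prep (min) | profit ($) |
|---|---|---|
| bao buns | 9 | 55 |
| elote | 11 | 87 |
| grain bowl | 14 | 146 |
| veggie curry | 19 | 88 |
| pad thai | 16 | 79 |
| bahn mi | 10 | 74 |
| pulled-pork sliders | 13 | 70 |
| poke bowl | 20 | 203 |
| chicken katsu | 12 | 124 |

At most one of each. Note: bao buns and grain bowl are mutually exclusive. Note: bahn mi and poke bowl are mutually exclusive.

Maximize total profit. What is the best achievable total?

560

Ranking by ratio (profit/min): grain bowl 10.43, chicken katsu 10.33, poke bowl 10.15.
Elote + grain bowl + poke bowl + chicken katsu uses 57 of the 58 min and totals 560.
That's the maximum — no feasible swap from here does better than 560.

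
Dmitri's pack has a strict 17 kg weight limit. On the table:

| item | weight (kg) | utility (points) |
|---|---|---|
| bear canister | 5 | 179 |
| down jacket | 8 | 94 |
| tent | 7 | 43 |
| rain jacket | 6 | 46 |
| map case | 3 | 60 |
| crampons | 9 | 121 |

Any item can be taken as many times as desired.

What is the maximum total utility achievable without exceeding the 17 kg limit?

537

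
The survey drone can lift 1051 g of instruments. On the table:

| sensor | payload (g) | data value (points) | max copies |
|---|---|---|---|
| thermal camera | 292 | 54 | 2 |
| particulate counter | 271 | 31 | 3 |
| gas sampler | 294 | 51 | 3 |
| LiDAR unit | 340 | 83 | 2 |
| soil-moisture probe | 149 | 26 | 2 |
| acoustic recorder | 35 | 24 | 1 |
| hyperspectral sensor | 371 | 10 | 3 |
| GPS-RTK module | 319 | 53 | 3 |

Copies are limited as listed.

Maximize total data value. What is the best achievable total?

244

Thermal camera + 2×LiDAR unit + acoustic recorder uses 1007 of the 1051 g and totals 244.
No other feasible combination exceeds 244.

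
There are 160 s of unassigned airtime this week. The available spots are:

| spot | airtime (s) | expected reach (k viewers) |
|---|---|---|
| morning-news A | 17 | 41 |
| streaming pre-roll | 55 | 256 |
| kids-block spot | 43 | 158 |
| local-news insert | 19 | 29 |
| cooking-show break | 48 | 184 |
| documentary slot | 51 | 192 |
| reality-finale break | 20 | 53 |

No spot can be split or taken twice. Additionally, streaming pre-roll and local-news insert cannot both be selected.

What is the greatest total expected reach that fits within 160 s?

632

The ratio ordering already packs tightly: streaming pre-roll + cooking-show break + documentary slot, 154 s, 632.
The spare 6 s is too small for any remaining spot, and no feasible exchange beats 632.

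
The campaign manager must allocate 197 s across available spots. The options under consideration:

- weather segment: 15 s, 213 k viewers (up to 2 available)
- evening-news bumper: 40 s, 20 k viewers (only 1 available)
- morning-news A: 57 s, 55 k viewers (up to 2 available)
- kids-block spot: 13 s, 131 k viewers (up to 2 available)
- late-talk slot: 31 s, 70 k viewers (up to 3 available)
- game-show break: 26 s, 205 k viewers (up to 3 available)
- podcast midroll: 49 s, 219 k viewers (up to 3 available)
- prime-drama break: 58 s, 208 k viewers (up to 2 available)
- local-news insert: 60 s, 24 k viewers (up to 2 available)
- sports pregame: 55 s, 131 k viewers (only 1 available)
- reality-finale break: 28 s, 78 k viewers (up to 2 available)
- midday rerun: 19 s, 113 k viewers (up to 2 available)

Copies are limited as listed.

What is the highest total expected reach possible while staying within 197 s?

1543

Ranking by ratio (expected reach/s): weather segment 14.20, kids-block spot 10.08, game-show break 7.88, midday rerun 5.95.
The ratio heuristic lands on 2×weather segment + 2×kids-block spot + 3×game-show break + 2×midday rerun (1529) but leaves 25 s idle.
Dropping game-show break frees 26 s; slotting in podcast midroll (49 s) lifts the total to 1543 at 195 s.
Nothing else within 197 s beats 1543.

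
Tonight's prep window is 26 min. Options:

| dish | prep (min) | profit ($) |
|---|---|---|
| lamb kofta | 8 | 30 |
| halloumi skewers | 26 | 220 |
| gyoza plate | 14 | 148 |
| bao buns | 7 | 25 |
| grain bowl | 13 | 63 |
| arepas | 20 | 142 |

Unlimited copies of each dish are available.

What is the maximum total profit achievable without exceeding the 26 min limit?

220

Filling by ratio: lamb kofta + gyoza plate for 178, with 4 min left unused.
Replace lamb kofta and gyoza plate with halloumi skewers: the trade gains 42 net, giving 220 at 26 min.
No other feasible combination exceeds 220.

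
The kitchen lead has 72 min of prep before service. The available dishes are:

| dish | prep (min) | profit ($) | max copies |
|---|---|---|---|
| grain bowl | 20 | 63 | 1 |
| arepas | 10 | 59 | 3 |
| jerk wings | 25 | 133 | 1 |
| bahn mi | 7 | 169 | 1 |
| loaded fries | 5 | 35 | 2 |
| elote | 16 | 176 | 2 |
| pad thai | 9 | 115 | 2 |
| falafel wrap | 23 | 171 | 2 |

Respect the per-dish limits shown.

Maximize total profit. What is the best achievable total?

By profit per min: bahn mi 24.14, pad thai 12.78, elote 11.00 lead.
The ratio heuristic lands on bahn mi + 2×loaded fries + 2×elote + 2×pad thai (821) but leaves 5 min idle.
Dropping loaded fries frees 5 min; slotting in arepas (10 min) lifts the total to 845 at 72 min.
That's the maximum — no swap from here does better than 845.

845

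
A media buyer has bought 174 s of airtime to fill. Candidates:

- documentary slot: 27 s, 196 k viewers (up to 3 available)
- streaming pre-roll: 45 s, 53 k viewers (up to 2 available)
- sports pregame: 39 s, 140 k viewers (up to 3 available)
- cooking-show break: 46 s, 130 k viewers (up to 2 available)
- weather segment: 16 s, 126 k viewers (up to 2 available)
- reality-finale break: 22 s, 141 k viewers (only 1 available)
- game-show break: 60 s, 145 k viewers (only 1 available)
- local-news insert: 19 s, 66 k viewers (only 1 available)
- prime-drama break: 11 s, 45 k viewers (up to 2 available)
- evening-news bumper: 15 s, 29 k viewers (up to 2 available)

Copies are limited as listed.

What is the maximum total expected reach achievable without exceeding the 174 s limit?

1121

Ranking by ratio (expected reach/s): weather segment 7.88, documentary slot 7.26, reality-finale break 6.41, prime-drama break 4.09.
Greedy by ratio would take 3×documentary slot + 2×weather segment + reality-finale break + 2×prime-drama break + evening-news bumper: 172 s used, total 1100.
Replace 2×prime-drama break and evening-news bumper with sports pregame: the trade gains 21 net, giving 1121 at 174 s.
That's the maximum — no swap from here does better than 1121.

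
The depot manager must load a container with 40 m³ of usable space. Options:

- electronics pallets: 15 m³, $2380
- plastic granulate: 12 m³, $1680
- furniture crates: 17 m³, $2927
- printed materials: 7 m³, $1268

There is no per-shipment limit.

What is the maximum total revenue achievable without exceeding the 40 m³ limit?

6752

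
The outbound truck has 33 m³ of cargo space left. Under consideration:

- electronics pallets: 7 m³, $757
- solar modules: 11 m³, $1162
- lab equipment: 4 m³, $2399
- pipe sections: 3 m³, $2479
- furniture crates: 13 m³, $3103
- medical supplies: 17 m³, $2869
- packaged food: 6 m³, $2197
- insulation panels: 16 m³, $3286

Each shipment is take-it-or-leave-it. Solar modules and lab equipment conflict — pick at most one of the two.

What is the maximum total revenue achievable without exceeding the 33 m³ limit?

10935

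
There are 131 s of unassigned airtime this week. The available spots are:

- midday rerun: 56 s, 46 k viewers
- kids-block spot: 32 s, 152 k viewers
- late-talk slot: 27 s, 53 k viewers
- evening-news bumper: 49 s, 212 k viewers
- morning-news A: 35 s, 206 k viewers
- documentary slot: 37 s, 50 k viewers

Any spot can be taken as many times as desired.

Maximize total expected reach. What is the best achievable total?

Ranking by ratio (expected reach/s): morning-news A 5.89, kids-block spot 4.75, evening-news bumper 4.33, late-talk slot 1.96.
Filling by ratio: 3×morning-news A for 618, with 26 s left unused.
Replace 2×morning-news A with 3×kids-block spot: the trade gains 44 net, giving 662 at 131 s.
No other feasible combination exceeds 662.

662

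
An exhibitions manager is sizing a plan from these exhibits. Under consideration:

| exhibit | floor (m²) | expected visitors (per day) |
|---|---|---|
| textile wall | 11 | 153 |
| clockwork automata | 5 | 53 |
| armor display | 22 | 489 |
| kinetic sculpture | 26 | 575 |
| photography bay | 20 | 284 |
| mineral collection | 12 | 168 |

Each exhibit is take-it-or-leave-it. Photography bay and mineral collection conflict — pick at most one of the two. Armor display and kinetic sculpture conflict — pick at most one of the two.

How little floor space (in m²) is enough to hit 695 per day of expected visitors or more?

37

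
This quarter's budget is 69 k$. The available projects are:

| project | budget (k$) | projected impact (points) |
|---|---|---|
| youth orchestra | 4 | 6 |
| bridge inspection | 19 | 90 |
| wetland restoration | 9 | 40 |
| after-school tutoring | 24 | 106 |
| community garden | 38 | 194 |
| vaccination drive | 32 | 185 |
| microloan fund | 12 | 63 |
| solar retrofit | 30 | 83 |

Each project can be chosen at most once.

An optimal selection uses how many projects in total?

Best achievable projected impact is 354.
One optimal bundle: after-school tutoring + vaccination drive + microloan fund (68 k$).
Every optimal selection uses 3 projects.

3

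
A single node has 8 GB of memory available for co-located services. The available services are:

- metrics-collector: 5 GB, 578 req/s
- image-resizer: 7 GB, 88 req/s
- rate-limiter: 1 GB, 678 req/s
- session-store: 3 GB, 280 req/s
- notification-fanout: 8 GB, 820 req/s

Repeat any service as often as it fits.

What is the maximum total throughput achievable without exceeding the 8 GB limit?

5424

8×rate-limiter uses 8 of the 8 GB and totals 5424.
No other feasible combination exceeds 5424.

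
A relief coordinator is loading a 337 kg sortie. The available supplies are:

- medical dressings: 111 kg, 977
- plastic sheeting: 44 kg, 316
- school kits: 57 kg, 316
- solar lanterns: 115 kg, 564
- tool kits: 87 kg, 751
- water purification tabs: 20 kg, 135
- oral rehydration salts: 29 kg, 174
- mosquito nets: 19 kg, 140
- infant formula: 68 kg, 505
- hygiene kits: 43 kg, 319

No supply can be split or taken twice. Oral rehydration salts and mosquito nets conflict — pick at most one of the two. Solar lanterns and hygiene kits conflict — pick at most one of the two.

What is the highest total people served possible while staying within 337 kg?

The ratio ordering already packs tightly: medical dressings + tool kits + mosquito nets + infant formula + hygiene kits, 328 kg, 2692.
That's the maximum — no feasible swap from here does better than 2692.

2692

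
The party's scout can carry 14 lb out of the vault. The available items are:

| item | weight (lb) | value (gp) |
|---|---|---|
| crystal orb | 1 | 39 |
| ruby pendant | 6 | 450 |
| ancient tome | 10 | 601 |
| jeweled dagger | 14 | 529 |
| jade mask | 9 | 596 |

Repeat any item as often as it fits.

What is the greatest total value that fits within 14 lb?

978

Ranking by ratio (value/lb): ruby pendant 75.00, jade mask 66.22, ancient tome 60.10.
2×crystal orb + 2×ruby pendant uses 14 of the 14 lb and totals 978.
Nothing else within 14 lb beats 978.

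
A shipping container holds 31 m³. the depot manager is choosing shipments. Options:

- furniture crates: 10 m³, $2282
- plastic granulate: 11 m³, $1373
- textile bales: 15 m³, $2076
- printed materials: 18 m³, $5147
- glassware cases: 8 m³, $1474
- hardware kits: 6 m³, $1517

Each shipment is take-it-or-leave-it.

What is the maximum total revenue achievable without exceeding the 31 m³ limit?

7429

Greedy by ratio would take printed materials + hardware kits: 24 m³ used, total 6664.
Dropping hardware kits frees 6 m³; slotting in furniture crates (10 m³) lifts the total to 7429 at 28 m³.
An exhaustive check of the 64 subsets confirms 7429.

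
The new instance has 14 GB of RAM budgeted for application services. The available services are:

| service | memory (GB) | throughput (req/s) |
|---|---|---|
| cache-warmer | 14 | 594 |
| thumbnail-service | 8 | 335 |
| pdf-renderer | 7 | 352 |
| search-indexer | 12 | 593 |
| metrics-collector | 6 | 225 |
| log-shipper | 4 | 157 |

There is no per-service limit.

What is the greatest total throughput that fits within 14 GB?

704

By throughput per GB: pdf-renderer 50.29, search-indexer 49.42, cache-warmer 42.43 lead.
2×pdf-renderer uses 14 of the 14 GB and totals 704.
Every other selection either busts 14 GB or fails to beat 704.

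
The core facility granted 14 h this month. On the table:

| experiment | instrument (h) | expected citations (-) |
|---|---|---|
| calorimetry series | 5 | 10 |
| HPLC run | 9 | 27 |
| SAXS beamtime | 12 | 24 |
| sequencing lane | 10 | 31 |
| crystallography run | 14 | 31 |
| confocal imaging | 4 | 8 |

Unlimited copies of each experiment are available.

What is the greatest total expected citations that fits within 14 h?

39

Sequencing lane + confocal imaging uses 14 of the 14 h and totals 39.
That's the maximum — no swap from here does better than 39.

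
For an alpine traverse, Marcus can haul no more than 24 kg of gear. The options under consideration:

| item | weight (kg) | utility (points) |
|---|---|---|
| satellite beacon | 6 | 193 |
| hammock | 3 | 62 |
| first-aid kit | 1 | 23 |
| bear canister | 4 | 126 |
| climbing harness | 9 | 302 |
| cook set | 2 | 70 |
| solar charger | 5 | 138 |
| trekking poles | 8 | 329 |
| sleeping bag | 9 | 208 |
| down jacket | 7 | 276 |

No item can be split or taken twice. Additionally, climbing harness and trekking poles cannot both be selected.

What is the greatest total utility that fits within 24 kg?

891

Best packing: satellite beacon + first-aid kit + cook set + trekking poles + down jacket — 24 kg, 891 total.
Nothing else feasible within 24 kg beats 891.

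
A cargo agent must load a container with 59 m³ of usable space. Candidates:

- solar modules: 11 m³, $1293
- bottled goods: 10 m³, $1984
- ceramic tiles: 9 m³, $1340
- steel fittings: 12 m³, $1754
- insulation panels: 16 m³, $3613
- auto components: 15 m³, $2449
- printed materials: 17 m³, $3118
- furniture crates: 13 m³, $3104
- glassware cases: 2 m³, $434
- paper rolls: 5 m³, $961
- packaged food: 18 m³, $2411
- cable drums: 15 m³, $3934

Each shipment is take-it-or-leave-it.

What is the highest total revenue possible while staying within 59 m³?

13596

By revenue per m³: cable drums 262.27, furniture crates 238.77, insulation panels 225.81 lead.
The ratio heuristic lands on bottled goods + insulation panels + furniture crates + glassware cases + cable drums (13069) but leaves 3 m³ idle.
Replace glassware cases with paper rolls: the trade gains 527 net, giving 13596 at 59 m³.
Next best is insulation panels + auto components + furniture crates + cable drums at 13100 (59 m³) — short by 496.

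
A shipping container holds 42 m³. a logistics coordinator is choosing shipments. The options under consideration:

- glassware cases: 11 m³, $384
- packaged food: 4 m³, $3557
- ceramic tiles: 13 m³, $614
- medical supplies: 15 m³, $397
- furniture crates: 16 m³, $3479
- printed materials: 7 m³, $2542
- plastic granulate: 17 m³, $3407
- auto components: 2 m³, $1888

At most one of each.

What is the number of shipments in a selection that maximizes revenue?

Optimal total is 12331.
One optimal bundle: packaged food + furniture crates + plastic granulate + auto components (39 m³).
All optima have 4 shipments.

4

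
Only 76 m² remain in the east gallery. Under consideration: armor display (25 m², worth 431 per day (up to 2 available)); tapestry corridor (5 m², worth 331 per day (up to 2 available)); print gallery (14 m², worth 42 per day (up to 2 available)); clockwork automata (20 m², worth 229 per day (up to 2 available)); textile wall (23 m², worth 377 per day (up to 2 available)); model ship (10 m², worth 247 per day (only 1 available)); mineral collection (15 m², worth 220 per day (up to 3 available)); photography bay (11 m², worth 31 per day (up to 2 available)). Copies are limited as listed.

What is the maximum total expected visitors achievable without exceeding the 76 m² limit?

1780

Taking the top-ratio exhibits first gives 2×armor display + 2×tapestry corridor + model ship for 1771 (70 m²).
The 25 m² tied up in armor display is better spent on 2×mineral collection — total rises to 1780 (75 m²).
Every other selection either busts 76 m² or exceeds an availability limit or fails to beat 1780.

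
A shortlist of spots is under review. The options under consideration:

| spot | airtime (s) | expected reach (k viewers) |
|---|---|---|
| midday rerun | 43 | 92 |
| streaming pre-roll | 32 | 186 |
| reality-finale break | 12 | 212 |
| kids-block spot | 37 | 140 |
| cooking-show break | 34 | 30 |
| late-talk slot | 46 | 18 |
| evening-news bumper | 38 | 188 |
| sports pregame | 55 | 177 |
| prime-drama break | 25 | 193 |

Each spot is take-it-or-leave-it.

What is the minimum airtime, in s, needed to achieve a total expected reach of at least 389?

37

Look for the lowest-airtime combination reaching 389.
Taking reality-finale break + prime-drama break gives 405 (≥ 389) for 37 s.
Below 37 s the best achievable stays under 389.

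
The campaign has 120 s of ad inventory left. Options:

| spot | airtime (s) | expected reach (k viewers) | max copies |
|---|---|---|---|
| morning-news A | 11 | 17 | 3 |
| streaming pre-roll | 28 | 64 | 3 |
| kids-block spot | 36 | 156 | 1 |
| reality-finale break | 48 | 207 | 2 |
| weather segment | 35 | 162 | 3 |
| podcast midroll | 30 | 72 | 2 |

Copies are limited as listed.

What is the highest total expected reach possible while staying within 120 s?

531

Greedy by ratio would take morning-news A + 3×weather segment: 116 s used, total 503.
Dropping morning-news A and weather segment frees 46 s; slotting in reality-finale break (48 s) lifts the total to 531 at 118 s.
The spare 2 s is too small for any remaining spot, and no exchange beats 531.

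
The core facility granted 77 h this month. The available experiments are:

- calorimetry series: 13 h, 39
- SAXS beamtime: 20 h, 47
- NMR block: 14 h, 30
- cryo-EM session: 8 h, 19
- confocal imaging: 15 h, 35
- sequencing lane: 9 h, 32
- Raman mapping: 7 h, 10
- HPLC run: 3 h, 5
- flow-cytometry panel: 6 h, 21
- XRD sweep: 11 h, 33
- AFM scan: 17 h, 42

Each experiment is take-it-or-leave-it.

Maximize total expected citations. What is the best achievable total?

214

Greedy by ratio would take calorimetry series + cryo-EM session + sequencing lane + Raman mapping + HPLC run + flow-cytometry panel + XRD sweep + AFM scan: 74 h used, total 201.
The 18 h tied up in cryo-EM session and Raman mapping and HPLC run is better spent on SAXS beamtime — total rises to 214 (76 h).
Every other selection either busts 77 h or fails to beat 214.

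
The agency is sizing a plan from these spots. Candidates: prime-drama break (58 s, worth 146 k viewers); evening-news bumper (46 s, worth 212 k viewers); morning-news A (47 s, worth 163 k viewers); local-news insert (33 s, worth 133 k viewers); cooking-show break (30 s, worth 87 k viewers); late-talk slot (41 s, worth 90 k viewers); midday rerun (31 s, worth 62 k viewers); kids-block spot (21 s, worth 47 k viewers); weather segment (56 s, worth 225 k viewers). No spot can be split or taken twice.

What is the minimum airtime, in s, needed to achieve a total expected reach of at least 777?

203

Need the lightest bundle worth ≥ 777.
evening-news bumper + morning-news A + local-news insert + kids-block spot + weather segment reaches 780 using 203 s.
No combination under 203 s hits 777.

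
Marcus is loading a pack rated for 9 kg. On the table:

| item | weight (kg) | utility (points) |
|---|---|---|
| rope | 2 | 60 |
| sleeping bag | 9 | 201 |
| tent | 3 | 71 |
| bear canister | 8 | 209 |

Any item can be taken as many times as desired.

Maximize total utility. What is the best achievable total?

251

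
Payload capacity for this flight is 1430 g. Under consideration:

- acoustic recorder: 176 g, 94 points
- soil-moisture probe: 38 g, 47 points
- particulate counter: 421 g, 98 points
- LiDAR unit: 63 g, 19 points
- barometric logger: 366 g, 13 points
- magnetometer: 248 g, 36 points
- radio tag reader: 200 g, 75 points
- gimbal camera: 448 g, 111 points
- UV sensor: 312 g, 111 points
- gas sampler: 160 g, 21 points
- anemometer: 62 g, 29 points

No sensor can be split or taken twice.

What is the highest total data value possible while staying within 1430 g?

488

The ratio heuristic lands on acoustic recorder + soil-moisture probe + LiDAR unit + radio tag reader + gimbal camera + UV sensor + anemometer (486) but leaves 131 g idle.
Replace LiDAR unit with gas sampler: the trade gains 2 net, giving 488 at 1396 g.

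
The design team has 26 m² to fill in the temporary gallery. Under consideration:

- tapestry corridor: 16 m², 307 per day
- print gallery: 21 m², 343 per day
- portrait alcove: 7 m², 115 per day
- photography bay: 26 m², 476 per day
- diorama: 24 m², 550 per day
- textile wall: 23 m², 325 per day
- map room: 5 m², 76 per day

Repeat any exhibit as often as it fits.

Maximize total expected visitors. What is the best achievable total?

550

Density check — diorama 22.92, tapestry corridor 19.19, photography bay 18.31, portrait alcove 16.43 are the best per m².
Diorama uses 24 of the 26 m² and totals 550.
That's the maximum — no swap from here does better than 550.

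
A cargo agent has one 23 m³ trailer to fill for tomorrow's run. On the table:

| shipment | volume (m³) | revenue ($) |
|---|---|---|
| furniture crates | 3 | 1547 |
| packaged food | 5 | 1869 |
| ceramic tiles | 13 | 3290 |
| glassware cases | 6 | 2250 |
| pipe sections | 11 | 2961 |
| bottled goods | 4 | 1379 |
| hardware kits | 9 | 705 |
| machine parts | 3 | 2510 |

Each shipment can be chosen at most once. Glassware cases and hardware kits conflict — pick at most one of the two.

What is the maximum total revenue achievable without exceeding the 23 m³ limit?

The ratio ordering already packs tightly: furniture crates + packaged food + glassware cases + bottled goods + machine parts, 21 m³, 9555.
The closest alternative, furniture crates + glassware cases + pipe sections + machine parts, reaches only 9268.

9555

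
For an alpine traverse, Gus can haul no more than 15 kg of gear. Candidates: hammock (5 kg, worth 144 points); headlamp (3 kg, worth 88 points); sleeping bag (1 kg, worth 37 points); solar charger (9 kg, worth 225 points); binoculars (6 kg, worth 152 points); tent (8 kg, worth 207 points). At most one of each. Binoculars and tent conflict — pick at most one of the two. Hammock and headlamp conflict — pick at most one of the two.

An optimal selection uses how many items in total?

3

Best achievable utility is 406.
One optimal bundle: hammock + sleeping bag + solar charger (15 kg).
Any selection reaching 406 contains exactly 3 items.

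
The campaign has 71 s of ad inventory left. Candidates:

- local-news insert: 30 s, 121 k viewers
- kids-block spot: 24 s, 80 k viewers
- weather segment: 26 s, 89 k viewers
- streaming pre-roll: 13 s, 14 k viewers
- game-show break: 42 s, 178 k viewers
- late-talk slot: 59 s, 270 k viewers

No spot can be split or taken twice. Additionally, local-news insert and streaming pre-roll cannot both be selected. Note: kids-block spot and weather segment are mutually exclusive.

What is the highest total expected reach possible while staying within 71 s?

Best packing: late-talk slot — 59 s, 270 total.

270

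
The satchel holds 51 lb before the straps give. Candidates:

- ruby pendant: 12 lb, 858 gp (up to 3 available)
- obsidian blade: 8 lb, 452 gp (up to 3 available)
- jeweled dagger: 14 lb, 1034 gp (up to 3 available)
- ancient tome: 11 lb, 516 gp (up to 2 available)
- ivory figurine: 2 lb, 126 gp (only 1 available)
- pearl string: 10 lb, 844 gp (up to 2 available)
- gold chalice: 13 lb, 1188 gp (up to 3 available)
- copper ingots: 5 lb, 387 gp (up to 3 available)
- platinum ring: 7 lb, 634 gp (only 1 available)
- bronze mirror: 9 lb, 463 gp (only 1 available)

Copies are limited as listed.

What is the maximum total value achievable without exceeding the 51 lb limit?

Taking 3×gold chalice + copper ingots + platinum ring: 51 lb used, 4585 in value.

4585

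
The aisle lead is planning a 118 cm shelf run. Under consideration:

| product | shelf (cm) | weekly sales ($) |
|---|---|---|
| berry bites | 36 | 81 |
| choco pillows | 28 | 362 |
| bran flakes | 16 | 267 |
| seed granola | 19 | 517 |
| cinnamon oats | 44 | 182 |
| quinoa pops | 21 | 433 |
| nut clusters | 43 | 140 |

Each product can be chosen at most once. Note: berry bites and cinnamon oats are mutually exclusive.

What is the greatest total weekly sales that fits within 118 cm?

1579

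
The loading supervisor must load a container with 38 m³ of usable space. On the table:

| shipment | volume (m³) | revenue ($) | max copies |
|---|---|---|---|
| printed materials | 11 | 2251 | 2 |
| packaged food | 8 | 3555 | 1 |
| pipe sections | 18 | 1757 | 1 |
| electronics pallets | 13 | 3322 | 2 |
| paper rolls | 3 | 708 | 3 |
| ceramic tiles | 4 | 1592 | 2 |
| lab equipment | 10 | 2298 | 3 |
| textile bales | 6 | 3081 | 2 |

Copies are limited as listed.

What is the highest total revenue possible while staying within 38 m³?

15199

A density-first pass picks packaged food + 3×paper rolls + 2×ceramic tiles + 2×textile bales — 15025 at 37 m³.
Dropping 3×paper rolls frees 9 m³; slotting in lab equipment (10 m³) lifts the total to 15199 at 38 m³.
Nothing else within 38 m³ beats 15199.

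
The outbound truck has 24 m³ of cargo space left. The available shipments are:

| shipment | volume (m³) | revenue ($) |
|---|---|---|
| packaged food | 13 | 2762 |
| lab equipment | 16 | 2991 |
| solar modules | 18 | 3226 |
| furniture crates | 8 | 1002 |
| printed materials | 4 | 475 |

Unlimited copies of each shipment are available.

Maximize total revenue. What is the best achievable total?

3993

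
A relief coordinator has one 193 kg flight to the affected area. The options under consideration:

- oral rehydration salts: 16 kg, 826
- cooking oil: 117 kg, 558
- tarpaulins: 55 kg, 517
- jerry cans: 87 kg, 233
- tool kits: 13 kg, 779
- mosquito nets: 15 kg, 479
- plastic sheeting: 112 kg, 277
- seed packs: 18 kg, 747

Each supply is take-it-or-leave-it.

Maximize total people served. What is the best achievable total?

3389

Taking the top-ratio supplies first gives oral rehydration salts + tarpaulins + tool kits + mosquito nets + seed packs for 3348 (117 kg).
The 55 kg tied up in tarpaulins is better spent on cooking oil — total rises to 3389 (179 kg).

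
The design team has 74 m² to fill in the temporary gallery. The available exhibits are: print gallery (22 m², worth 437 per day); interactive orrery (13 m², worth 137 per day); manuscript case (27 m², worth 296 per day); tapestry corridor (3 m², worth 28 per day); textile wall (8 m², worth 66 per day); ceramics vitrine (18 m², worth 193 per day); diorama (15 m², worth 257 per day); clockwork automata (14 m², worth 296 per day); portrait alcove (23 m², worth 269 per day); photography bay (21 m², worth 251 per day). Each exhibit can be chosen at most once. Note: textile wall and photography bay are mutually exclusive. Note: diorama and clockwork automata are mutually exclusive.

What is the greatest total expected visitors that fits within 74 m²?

1149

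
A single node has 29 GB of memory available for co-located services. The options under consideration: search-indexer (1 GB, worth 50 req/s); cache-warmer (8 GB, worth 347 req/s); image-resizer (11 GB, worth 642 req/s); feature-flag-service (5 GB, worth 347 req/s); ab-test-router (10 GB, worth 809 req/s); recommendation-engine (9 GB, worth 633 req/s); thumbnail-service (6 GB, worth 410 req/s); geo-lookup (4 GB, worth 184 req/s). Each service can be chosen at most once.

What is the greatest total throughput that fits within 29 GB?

Ranking by ratio (throughput/GB): ab-test-router 80.90, recommendation-engine 70.33, feature-flag-service 69.40, thumbnail-service 68.33.
A density-first pass picks search-indexer + feature-flag-service + ab-test-router + recommendation-engine + geo-lookup — 2023 at 29 GB.
Dropping search-indexer and feature-flag-service frees 6 GB; slotting in thumbnail-service (6 GB) lifts the total to 2036 at 29 GB.
Runner-up search-indexer + feature-flag-service + ab-test-router + recommendation-engine + geo-lookup tops out at 2023.

2036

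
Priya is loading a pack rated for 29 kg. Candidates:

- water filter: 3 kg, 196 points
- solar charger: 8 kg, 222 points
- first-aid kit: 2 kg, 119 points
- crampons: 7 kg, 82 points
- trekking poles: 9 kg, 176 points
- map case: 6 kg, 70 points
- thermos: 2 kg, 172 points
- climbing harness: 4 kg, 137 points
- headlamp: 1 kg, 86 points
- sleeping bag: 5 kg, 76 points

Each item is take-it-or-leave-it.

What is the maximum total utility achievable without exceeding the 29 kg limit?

Water filter + solar charger + first-aid kit + trekking poles + thermos + climbing harness + headlamp uses 29 of the 29 kg and totals 1108.
Next best is water filter + solar charger + first-aid kit + trekking poles + thermos + climbing harness at 1022 (28 kg) — short by 86.

1108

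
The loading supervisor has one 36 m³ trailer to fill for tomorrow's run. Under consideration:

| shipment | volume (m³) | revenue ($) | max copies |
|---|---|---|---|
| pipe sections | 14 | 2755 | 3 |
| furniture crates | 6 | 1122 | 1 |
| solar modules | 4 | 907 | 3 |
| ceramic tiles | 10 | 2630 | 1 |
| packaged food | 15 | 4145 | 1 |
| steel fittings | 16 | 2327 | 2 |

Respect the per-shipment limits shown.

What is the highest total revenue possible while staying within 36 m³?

A density-first pass picks 2×solar modules + ceramic tiles + packaged food — 8589 at 33 m³.
The 4 m³ tied up in solar modules is better spent on furniture crates — total rises to 8804 (35 m³).

8804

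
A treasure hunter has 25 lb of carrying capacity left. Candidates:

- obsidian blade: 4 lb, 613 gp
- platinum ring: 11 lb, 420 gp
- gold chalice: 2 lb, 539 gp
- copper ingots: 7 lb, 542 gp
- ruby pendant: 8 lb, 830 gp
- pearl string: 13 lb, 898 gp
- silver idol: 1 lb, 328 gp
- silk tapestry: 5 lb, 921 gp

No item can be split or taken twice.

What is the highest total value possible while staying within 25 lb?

3299

The ratio heuristic lands on obsidian blade + gold chalice + ruby pendant + silver idol + silk tapestry (3231) but leaves 5 lb idle.
The 8 lb tied up in ruby pendant is better spent on pearl string — total rises to 3299 (25 lb).
Runner-up obsidian blade + copper ingots + ruby pendant + silver idol + silk tapestry tops out at 3234.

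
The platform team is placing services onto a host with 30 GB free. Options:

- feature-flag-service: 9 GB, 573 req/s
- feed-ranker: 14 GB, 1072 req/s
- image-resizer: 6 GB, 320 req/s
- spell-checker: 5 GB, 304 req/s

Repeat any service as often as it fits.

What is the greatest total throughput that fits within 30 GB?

Taking 2×feed-ranker: 28 GB used, 2144 in throughput.

2144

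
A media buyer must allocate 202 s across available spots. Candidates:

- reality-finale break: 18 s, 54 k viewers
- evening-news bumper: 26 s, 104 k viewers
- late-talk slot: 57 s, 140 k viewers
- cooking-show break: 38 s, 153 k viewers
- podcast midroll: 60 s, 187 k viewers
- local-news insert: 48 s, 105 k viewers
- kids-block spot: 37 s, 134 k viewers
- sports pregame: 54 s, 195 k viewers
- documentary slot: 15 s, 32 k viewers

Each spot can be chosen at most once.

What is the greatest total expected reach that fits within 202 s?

693

Ranking by ratio (expected reach/s): cooking-show break 4.03, evening-news bumper 4.00, kids-block spot 3.62, sports pregame 3.61.
Greedy by ratio would take reality-finale break + evening-news bumper + cooking-show break + kids-block spot + sports pregame + documentary slot: 188 s used, total 672.
Replace kids-block spot and documentary slot with podcast midroll: the trade gains 21 net, giving 693 at 196 s.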